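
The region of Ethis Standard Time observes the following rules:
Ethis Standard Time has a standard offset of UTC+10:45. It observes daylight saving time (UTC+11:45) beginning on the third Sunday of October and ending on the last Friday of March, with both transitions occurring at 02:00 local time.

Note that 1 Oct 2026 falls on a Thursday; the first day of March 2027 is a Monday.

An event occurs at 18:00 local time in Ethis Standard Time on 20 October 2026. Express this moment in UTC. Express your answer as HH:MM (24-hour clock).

1 October 2026 is a Thursday, so the first Sunday is October 4 and the third is October 18.
1 March 2027 is a Monday, so Fridays fall on 5, 12, 19, 26; the last is March 26.
Daylight saving runs 18 October 2026 – 26 March 2027; 20 October 2026 is inside that window, so Ethis Standard Time is at UTC+11:45.
18:00 local − 11h45m = 06:15 UTC.

06:15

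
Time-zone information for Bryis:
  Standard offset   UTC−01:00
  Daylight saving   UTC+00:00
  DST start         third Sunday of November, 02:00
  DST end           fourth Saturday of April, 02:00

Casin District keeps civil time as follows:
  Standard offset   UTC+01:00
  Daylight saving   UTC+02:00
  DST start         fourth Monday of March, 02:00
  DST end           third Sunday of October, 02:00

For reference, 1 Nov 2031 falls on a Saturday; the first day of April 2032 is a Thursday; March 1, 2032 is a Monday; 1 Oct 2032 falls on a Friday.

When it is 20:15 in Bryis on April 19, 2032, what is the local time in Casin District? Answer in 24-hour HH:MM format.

22:15

1 November 2031 is a Saturday, so the first Sunday is November 2 and the third is November 16.
1 April 2032 is a Thursday, so the first Saturday is April 3 and the fourth is April 24.
April 19, 2032 lies within the daylight-saving period (16 November 2031 – 24 April 2032), so Bryis is on daylight time, UTC+00:00.
20:15 Bryis − 0h = 20:15 UTC.
1 March 2032 is a Monday, so the first Monday is March 1 and the fourth is March 22.
1 October 2032 is a Friday, so the first Sunday is October 3 and the third is October 17.
At the standard offset (UTC+01:00), 20:15 UTC + 1h = 21:15 Casin District standard time.
The standard-time date in Casin District, April 19, 2032, falls between 22 March and 17 October, so daylight saving is in effect and Casin District is at UTC+02:00.
20:15 UTC + 2h = 22:15 Casin District.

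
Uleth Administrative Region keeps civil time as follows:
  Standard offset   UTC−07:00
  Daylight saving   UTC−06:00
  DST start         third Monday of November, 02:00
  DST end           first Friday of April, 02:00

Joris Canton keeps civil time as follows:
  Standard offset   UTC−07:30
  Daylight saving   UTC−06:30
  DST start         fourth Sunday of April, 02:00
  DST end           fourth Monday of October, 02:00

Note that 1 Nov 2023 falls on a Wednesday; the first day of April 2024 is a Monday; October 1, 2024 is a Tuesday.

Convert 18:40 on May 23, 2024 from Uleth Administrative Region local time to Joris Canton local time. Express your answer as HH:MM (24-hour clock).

1 November 2023 is a Wednesday, so the first Monday is November 6 and the third is November 20.
1 April 2024 is a Monday, so the first Friday is April 5.
May 23, 2024 does not fall between 20 November 2023 and 5 April 2024, so daylight saving is not in effect and Uleth Administrative Region is at UTC−07:00.
18:40 Uleth Administrative Region + 7h = 01:40 UTC (rolling into the next day, 24 May 2024).
1 April 2024 is a Monday, so the first Sunday is April 7 and the fourth is April 28.
1 October 2024 is a Tuesday, so the first Monday is October 7 and the fourth is October 28.
At the standard offset (UTC−07:30), 01:40 UTC − 7h30m = 18:10 Joris Canton standard time (rolling into the previous day, 23 May 2024).
The standard-time date in Joris Canton, May 23, 2024, falls between 28 April and 28 October, so daylight saving is in effect and Joris Canton is at UTC−06:30.
01:40 UTC − 6h30m = 19:10 Joris Canton (rolling into the previous day, 23 May 2024).

19:10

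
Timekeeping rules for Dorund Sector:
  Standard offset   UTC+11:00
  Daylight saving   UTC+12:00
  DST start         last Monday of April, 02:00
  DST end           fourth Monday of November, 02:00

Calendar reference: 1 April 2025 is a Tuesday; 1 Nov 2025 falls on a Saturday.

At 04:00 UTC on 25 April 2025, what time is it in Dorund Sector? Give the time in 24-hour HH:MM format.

15:00

1 April 2025 is a Tuesday, so Mondays fall on 7, 14, 21, 28; the last is April 28.
1 November 2025 is a Saturday, so the first Monday is November 3 and the fourth is November 24.
At the standard offset (UTC+11:00), 04:00 UTC + 11h = 15:00 Dorund Sector standard time.
The standard-time date in Dorund Sector, 25 April 2025, is outside the daylight-saving period (28 April – 24 November), so Dorund Sector is on standard time, UTC+11:00.
04:00 UTC + 11h = 15:00 local.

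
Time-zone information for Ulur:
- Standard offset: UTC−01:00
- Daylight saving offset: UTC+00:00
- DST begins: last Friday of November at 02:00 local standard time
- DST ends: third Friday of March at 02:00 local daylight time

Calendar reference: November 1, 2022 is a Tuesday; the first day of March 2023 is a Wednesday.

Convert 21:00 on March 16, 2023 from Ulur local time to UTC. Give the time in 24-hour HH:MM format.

21:00

1 November 2022 is a Tuesday, so Fridays fall on 4, 11, 18, 25; the last is November 25.
1 March 2023 is a Wednesday, so the first Friday is March 3 and the third is March 17.
Daylight saving runs 25 November 2022 – 17 March 2023; March 16, 2023 is inside that window, so Ulur is at UTC+00:00.
21:00 local − 0h = 21:00 UTC.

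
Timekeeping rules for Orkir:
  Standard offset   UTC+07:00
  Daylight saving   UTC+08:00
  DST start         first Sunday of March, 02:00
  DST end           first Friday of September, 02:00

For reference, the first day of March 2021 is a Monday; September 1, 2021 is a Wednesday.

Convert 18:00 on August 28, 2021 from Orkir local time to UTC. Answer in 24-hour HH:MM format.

1 March 2021 is a Monday, so the first Sunday is March 7.
1 September 2021 is a Wednesday, so the first Friday is September 3.
August 28, 2021 falls between 7 March and 3 September, so daylight saving is in effect and Orkir is at UTC+08:00.
18:00 local − 8h = 10:00 UTC.

10:00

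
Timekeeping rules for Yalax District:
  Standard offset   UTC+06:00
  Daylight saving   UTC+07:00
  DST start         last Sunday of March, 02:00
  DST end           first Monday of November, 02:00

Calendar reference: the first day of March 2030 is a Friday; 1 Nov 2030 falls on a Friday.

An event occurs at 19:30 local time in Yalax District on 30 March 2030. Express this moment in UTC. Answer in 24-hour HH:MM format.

13:30

1 March 2030 is a Friday, so Sundays fall on 3, 10, 17, 24, 31; the last is March 31.
1 November 2030 is a Friday, so the first Monday is November 4.
30 March 2030 does not fall between 31 March and 4 November, so daylight saving is not in effect and Yalax District is at UTC+06:00.
19:30 local − 6h = 13:30 UTC.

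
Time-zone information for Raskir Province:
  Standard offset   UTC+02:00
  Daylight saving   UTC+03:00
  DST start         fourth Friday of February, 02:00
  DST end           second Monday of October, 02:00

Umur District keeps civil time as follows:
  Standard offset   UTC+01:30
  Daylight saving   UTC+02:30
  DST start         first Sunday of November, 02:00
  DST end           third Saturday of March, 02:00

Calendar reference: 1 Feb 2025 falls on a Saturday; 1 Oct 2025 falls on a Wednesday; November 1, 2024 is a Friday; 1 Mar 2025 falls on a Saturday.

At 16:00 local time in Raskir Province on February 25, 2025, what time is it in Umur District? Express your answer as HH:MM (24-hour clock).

16:30

1 February 2025 is a Saturday, so the first Friday is February 7 and the fourth is February 28.
1 October 2025 is a Wednesday, so the first Monday is October 6 and the second is October 13.
February 25, 2025 does not fall between 28 February and 13 October, so daylight saving is not in effect and Raskir Province is at UTC+02:00.
16:00 Raskir Province − 2h = 14:00 UTC.
1 November 2024 is a Friday, so the first Sunday is November 3.
1 March 2025 is a Saturday, so the first Saturday is March 1 and the third is March 15.
At the standard offset (UTC+01:30), 14:00 UTC + 1h30m = 15:30 Umur District standard time.
The standard-time date in Umur District, February 25, 2025, lies within the daylight-saving period (3 November 2024 – 15 March 2025), so Umur District is on daylight time, UTC+02:30.
14:00 UTC + 2h30m = 16:30 Umur District.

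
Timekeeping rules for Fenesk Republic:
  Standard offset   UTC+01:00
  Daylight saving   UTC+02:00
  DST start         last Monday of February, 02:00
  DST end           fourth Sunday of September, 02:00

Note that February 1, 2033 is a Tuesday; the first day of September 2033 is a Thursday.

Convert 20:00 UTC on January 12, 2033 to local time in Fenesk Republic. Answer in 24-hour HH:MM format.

1 February 2033 is a Tuesday, so Mondays fall on 7, 14, 21, 28; the last is February 28.
1 September 2033 is a Thursday, so the first Sunday is September 4 and the fourth is September 25.
At the standard offset (UTC+01:00), 20:00 UTC + 1h = 21:00 Fenesk Republic standard time.
The standard-time date in Fenesk Republic, January 12, 2033, is outside the daylight-saving period (28 February – 25 September), so Fenesk Republic is on standard time, UTC+01:00.
20:00 UTC + 1h = 21:00 local.

21:00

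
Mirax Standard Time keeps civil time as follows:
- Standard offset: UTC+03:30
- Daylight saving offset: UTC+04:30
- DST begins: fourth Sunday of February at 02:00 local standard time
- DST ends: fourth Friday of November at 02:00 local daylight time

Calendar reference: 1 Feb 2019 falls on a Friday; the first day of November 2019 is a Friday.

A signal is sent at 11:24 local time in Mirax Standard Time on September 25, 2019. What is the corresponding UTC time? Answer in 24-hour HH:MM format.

1 February 2019 is a Friday, so the first Sunday is February 3 and the fourth is February 24.
1 November 2019 is a Friday, so the first Friday is November 1 and the fourth is November 22.
Daylight saving runs 24 February – 22 November; September 25, 2019 is inside that window, so Mirax Standard Time is at UTC+04:30.
11:24 local − 4h30m = 06:54 UTC.

06:54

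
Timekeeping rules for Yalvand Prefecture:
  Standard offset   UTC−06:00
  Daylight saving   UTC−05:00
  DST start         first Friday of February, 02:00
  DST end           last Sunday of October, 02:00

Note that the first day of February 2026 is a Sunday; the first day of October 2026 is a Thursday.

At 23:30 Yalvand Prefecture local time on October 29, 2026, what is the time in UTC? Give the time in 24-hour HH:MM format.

1 February 2026 is a Sunday, so the first Friday is February 6.
1 October 2026 is a Thursday, so Sundays fall on 4, 11, 18, 25; the last is October 25.
October 29, 2026 is outside the daylight-saving period (6 February – 25 October), so Yalvand Prefecture is on standard time, UTC−06:00.
23:30 local + 6h = 05:30 UTC (rolling into the next day, 30 October 2026).

05:30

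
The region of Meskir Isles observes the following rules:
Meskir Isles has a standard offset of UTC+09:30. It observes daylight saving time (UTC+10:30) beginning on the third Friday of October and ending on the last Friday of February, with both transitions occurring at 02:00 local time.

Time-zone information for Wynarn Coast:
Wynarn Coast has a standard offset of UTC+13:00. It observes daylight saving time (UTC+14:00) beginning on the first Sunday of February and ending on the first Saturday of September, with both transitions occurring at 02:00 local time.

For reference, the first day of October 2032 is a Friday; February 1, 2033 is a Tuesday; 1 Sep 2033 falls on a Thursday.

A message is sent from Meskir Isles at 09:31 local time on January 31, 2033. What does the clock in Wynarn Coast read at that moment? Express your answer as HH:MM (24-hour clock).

1 October 2032 is a Friday, so the first Friday is October 1 and the third is October 15.
1 February 2033 is a Tuesday, so Fridays fall on 4, 11, 18, 25; the last is February 25.
January 31, 2033 falls between 15 October 2032 and 25 February 2033, so daylight saving is in effect and Meskir Isles is at UTC+10:30.
09:31 Meskir Isles − 10h30m = 23:01 UTC (rolling into the previous day, 30 January 2033).
1 February 2033 is a Tuesday, so the first Sunday is February 6.
1 September 2033 is a Thursday, so the first Saturday is September 3.
At the standard offset (UTC+13:00), 23:01 UTC + 13h = 12:01 Wynarn Coast standard time (rolling into the next day, 31 January 2033).
Daylight saving runs 6 February – 3 September; the standard-time date in Wynarn Coast, January 31, 2033, is outside that window, so Wynarn Coast is on standard time at UTC+13:00.
23:01 UTC + 13h = 12:01 Wynarn Coast (rolling into the next day, 31 January 2033).

12:01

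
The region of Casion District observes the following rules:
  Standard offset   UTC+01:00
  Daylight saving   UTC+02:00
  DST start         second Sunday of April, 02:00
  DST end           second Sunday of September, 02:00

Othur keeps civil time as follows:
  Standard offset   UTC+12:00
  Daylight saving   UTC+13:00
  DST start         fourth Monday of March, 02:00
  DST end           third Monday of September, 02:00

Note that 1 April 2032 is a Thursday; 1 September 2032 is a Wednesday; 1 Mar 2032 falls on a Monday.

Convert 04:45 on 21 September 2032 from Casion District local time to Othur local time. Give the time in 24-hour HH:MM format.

15:45

1 April 2032 is a Thursday, so the first Sunday is April 4 and the second is April 11.
1 September 2032 is a Wednesday, so the first Sunday is September 5 and the second is September 12.
Daylight saving runs 11 April – 12 September; 21 September 2032 is outside that window, so Casion District is on standard time at UTC+01:00.
04:45 Casion District − 1h = 03:45 UTC.
1 March 2032 is a Monday, so the first Monday is March 1 and the fourth is March 22.
1 September 2032 is a Wednesday, so the first Monday is September 6 and the third is September 20.
At the standard offset (UTC+12:00), 03:45 UTC + 12h = 15:45 Othur standard time.
The standard-time date in Othur, 21 September 2032, is outside the daylight-saving period (22 March – 20 September), so Othur is on standard time, UTC+12:00.
03:45 UTC + 12h = 15:45 Othur.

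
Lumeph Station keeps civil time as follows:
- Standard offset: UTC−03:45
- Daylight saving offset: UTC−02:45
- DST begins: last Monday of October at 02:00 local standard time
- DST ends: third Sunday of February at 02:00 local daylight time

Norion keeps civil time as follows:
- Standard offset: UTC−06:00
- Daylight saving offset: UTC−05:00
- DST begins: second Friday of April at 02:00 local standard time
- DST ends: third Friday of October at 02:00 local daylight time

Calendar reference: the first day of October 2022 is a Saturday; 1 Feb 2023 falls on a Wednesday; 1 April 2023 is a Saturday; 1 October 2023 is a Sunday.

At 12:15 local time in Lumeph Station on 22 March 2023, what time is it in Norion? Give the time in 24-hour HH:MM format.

10:00

1 October 2022 is a Saturday, so Mondays fall on 3, 10, 17, 24, 31; the last is October 31.
1 February 2023 is a Wednesday, so the first Sunday is February 5 and the third is February 19.
22 March 2023 is outside the daylight-saving period (31 October 2022 – 19 February 2023), so Lumeph Station is on standard time, UTC−03:45.
12:15 Lumeph Station + 3h45m = 16:00 UTC.
1 April 2023 is a Saturday, so the first Friday is April 7 and the second is April 14.
1 October 2023 is a Sunday, so the first Friday is October 6 and the third is October 20.
At the standard offset (UTC−06:00), 16:00 UTC − 6h = 10:00 Norion standard time.
The standard-time date in Norion, 22 March 2023, is outside the daylight-saving period (14 April – 20 October), so Norion is on standard time, UTC−06:00.
16:00 UTC − 6h = 10:00 Norion.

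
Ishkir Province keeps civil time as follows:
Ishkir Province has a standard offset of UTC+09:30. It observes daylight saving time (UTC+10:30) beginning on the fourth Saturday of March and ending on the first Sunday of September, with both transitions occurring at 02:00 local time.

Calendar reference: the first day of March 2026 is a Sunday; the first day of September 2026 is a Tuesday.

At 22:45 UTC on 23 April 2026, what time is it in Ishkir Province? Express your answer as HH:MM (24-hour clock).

1 March 2026 is a Sunday, so the first Saturday is March 7 and the fourth is March 28.
1 September 2026 is a Tuesday, so the first Sunday is September 6.
At the standard offset (UTC+09:30), 22:45 UTC + 9h30m = 08:15 Ishkir Province standard time (rolling into the next day, 24 April 2026).
The standard-time date in Ishkir Province, 24 April 2026, lies within the daylight-saving period (28 March – 6 September), so Ishkir Province is on daylight time, UTC+10:30.
22:45 UTC + 10h30m = 09:15 local (rolling into the next day, 24 April 2026).

09:15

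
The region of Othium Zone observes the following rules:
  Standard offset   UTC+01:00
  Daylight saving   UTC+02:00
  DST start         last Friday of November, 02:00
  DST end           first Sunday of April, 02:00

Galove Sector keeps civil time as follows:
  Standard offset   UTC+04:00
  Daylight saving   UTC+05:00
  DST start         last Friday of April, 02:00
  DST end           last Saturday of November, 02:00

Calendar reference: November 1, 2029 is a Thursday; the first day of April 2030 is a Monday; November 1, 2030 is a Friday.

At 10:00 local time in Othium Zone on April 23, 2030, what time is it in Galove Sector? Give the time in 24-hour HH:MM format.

1 November 2029 is a Thursday, so Fridays fall on 2, 9, 16, 23, 30; the last is November 30.
1 April 2030 is a Monday, so the first Sunday is April 7.
April 23, 2030 is outside the daylight-saving period (30 November 2029 – 7 April 2030), so Othium Zone is on standard time, UTC+01:00.
10:00 Othium Zone − 1h = 09:00 UTC.
1 April 2030 is a Monday, so Fridays fall on 5, 12, 19, 26; the last is April 26.
1 November 2030 is a Friday, so Saturdays fall on 2, 9, 16, 23, 30; the last is November 30.
At the standard offset (UTC+04:00), 09:00 UTC + 4h = 13:00 Galove Sector standard time.
Daylight saving runs 26 April – 30 November; the standard-time date in Galove Sector, April 23, 2030, is outside that window, so Galove Sector is on standard time at UTC+04:00.
09:00 UTC + 4h = 13:00 Galove Sector.

13:00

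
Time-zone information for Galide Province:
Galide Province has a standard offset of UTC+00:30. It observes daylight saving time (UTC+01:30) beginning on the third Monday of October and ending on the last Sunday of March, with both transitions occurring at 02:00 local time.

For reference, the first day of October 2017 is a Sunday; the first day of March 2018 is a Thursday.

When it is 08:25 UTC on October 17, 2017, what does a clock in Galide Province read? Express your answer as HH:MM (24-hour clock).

1 October 2017 is a Sunday, so the first Monday is October 2 and the third is October 16.
1 March 2018 is a Thursday, so Sundays fall on 4, 11, 18, 25; the last is March 25.
At the standard offset (UTC+00:30), 08:25 UTC + 0h30m = 08:55 Galide Province standard time.
The standard-time date in Galide Province, October 17, 2017, lies within the daylight-saving period (16 October 2017 – 25 March 2018), so Galide Province is on daylight time, UTC+01:30.
08:25 UTC + 1h30m = 09:55 local.

09:55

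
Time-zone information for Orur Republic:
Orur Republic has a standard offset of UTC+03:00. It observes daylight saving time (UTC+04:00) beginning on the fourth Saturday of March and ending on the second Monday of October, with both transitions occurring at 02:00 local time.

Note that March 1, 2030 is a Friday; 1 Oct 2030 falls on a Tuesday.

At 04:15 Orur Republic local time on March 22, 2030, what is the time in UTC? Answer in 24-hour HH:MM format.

1 March 2030 is a Friday, so the first Saturday is March 2 and the fourth is March 23.
1 October 2030 is a Tuesday, so the first Monday is October 7 and the second is October 14.
Daylight saving runs 23 March – 14 October; March 22, 2030 is outside that window, so Orur Republic is on standard time at UTC+03:00.
04:15 local − 3h = 01:15 UTC.

01:15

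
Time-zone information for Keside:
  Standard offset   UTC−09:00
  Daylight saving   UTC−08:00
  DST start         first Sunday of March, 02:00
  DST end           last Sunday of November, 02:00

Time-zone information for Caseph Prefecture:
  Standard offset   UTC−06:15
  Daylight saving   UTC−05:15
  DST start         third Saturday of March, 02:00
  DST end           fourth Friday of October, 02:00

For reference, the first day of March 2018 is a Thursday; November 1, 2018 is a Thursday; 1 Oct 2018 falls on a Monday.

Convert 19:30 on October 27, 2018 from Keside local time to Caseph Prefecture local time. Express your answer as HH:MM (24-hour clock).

1 March 2018 is a Thursday, so the first Sunday is March 4.
1 November 2018 is a Thursday, so Sundays fall on 4, 11, 18, 25; the last is November 25.
October 27, 2018 lies within the daylight-saving period (4 March – 25 November), so Keside is on daylight time, UTC−08:00.
19:30 Keside + 8h = 03:30 UTC (rolling into the next day, 28 October 2018).
1 March 2018 is a Thursday, so the first Saturday is March 3 and the third is March 17.
1 October 2018 is a Monday, so the first Friday is October 5 and the fourth is October 26.
At the standard offset (UTC−06:15), 03:30 UTC − 6h15m = 21:15 Caseph Prefecture standard time (rolling into the previous day, 27 October 2018).
The standard-time date in Caseph Prefecture, October 27, 2018, is outside the daylight-saving period (17 March – 26 October), so Caseph Prefecture is on standard time, UTC−06:15.
03:30 UTC − 6h15m = 21:15 Caseph Prefecture (rolling into the previous day, 27 October 2018).

21:15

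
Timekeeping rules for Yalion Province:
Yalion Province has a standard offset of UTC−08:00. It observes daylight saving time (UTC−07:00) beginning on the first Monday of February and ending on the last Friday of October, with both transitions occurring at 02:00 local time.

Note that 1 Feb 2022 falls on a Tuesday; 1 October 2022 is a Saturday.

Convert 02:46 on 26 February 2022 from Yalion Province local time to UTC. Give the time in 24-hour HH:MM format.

09:46

1 February 2022 is a Tuesday, so the first Monday is February 7.
1 October 2022 is a Saturday, so Fridays fall on 7, 14, 21, 28; the last is October 28.
26 February 2022 falls between 7 February and 28 October, so daylight saving is in effect and Yalion Province is at UTC−07:00.
02:46 local + 7h = 09:46 UTC.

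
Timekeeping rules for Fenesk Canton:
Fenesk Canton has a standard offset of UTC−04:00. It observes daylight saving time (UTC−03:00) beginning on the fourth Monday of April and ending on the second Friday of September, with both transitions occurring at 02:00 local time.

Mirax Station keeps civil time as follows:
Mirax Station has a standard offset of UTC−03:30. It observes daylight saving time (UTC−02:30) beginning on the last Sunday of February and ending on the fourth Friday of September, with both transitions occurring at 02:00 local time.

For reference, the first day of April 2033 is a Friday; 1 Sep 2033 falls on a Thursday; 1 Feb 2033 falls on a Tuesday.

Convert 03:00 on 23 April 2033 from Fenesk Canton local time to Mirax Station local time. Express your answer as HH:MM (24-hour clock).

04:30

1 April 2033 is a Friday, so the first Monday is April 4 and the fourth is April 25.
1 September 2033 is a Thursday, so the first Friday is September 2 and the second is September 9.
23 April 2033 does not fall between 25 April and 9 September, so daylight saving is not in effect and Fenesk Canton is at UTC−04:00.
03:00 Fenesk Canton + 4h = 07:00 UTC.
1 February 2033 is a Tuesday, so Sundays fall on 6, 13, 20, 27; the last is February 27.
1 September 2033 is a Thursday, so the first Friday is September 2 and the fourth is September 23.
At the standard offset (UTC−03:30), 07:00 UTC − 3h30m = 03:30 Mirax Station standard time.
Daylight saving runs 27 February – 23 September; the standard-time date in Mirax Station, 23 April 2033, is inside that window, so Mirax Station is at UTC−02:30.
07:00 UTC − 2h30m = 04:30 Mirax Station.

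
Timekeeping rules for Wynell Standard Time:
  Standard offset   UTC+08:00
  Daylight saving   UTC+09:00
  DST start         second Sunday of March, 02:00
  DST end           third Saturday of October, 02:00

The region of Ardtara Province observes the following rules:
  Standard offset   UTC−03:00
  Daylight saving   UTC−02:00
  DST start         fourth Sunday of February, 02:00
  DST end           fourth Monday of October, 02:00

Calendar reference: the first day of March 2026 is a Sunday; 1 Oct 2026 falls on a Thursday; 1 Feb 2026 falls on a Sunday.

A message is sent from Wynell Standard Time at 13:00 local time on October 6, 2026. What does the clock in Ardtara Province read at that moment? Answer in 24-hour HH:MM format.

02:00

1 March 2026 is a Sunday, so the first Sunday is March 1 and the second is March 8.
1 October 2026 is a Thursday, so the first Saturday is October 3 and the third is October 17.
October 6, 2026 falls between 8 March and 17 October, so daylight saving is in effect and Wynell Standard Time is at UTC+09:00.
13:00 Wynell Standard Time − 9h = 04:00 UTC.
1 February 2026 is a Sunday, so the first Sunday is February 1 and the fourth is February 22.
1 October 2026 is a Thursday, so the first Monday is October 5 and the fourth is October 26.
At the standard offset (UTC−03:00), 04:00 UTC − 3h = 01:00 Ardtara Province standard time.
Daylight saving runs 22 February – 26 October; the standard-time date in Ardtara Province, October 6, 2026, is inside that window, so Ardtara Province is at UTC−02:00.
04:00 UTC − 2h = 02:00 Ardtara Province.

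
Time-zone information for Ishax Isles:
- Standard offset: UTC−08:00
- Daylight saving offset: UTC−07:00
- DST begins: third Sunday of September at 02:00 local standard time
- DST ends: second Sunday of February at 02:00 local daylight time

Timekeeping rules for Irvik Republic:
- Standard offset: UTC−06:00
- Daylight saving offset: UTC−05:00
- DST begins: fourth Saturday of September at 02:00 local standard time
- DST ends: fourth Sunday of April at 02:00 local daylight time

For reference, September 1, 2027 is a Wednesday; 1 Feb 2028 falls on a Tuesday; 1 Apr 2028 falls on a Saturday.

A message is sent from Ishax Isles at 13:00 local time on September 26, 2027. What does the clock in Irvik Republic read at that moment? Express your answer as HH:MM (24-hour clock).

1 September 2027 is a Wednesday, so the first Sunday is September 5 and the third is September 19.
1 February 2028 is a Tuesday, so the first Sunday is February 6 and the second is February 13.
September 26, 2027 falls between 19 September 2027 and 13 February 2028, so daylight saving is in effect and Ishax Isles is at UTC−07:00.
13:00 Ishax Isles + 7h = 20:00 UTC.
1 September 2027 is a Wednesday, so the first Saturday is September 4 and the fourth is September 25.
1 April 2028 is a Saturday, so the first Sunday is April 2 and the fourth is April 23.
At the standard offset (UTC−06:00), 20:00 UTC − 6h = 14:00 Irvik Republic standard time.
The standard-time date in Irvik Republic, September 26, 2027, lies within the daylight-saving period (25 September 2027 – 23 April 2028), so Irvik Republic is on daylight time, UTC−05:00.
20:00 UTC − 5h = 15:00 Irvik Republic.

15:00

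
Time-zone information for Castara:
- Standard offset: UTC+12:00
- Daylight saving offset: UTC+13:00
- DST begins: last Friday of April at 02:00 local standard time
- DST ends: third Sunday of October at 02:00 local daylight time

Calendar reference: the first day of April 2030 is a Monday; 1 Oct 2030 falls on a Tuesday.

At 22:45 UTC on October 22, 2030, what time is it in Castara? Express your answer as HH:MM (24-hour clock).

10:45

1 April 2030 is a Monday, so Fridays fall on 5, 12, 19, 26; the last is April 26.
1 October 2030 is a Tuesday, so the first Sunday is October 6 and the third is October 20.
At the standard offset (UTC+12:00), 22:45 UTC + 12h = 10:45 Castara standard time (rolling into the next day, 23 October 2030).
The standard-time date in Castara, October 23, 2030, is outside the daylight-saving period (26 April – 20 October), so Castara is on standard time, UTC+12:00.
22:45 UTC + 12h = 10:45 local (rolling into the next day, 23 October 2030).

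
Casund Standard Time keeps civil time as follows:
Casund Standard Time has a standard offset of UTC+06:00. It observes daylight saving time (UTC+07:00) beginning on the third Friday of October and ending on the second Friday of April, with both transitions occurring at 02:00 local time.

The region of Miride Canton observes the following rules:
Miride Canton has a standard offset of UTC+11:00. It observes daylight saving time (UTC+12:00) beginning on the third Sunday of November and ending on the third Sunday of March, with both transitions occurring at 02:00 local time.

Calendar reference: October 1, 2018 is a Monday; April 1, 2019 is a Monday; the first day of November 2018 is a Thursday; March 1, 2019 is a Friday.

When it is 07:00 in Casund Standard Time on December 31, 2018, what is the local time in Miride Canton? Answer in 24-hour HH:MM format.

12:00

1 October 2018 is a Monday, so the first Friday is October 5 and the third is October 19.
1 April 2019 is a Monday, so the first Friday is April 5 and the second is April 12.
December 31, 2018 falls between 19 October 2018 and 12 April 2019, so daylight saving is in effect and Casund Standard Time is at UTC+07:00.
07:00 Casund Standard Time − 7h = 00:00 UTC.
1 November 2018 is a Thursday, so the first Sunday is November 4 and the third is November 18.
1 March 2019 is a Friday, so the first Sunday is March 3 and the third is March 17.
At the standard offset (UTC+11:00), 00:00 UTC + 11h = 11:00 Miride Canton standard time.
The standard-time date in Miride Canton, December 31, 2018, lies within the daylight-saving period (18 November 2018 – 17 March 2019), so Miride Canton is on daylight time, UTC+12:00.
00:00 UTC + 12h = 12:00 Miride Canton.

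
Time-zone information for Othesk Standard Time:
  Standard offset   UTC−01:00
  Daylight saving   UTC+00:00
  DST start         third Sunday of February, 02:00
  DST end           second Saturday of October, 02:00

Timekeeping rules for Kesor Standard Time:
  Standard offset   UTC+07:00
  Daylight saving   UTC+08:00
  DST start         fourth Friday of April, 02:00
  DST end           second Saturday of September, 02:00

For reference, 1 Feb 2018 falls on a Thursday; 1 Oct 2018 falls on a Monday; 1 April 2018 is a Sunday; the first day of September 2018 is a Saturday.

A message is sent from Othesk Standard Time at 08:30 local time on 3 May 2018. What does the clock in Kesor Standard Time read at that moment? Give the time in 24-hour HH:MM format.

1 February 2018 is a Thursday, so the first Sunday is February 4 and the third is February 18.
1 October 2018 is a Monday, so the first Saturday is October 6 and the second is October 13.
3 May 2018 falls between 18 February and 13 October, so daylight saving is in effect and Othesk Standard Time is at UTC+00:00.
08:30 Othesk Standard Time − 0h = 08:30 UTC.
1 April 2018 is a Sunday, so the first Friday is April 6 and the fourth is April 27.
1 September 2018 is a Saturday, so the first Saturday is September 1 and the second is September 8.
At the standard offset (UTC+07:00), 08:30 UTC + 7h = 15:30 Kesor Standard Time standard time.
The standard-time date in Kesor Standard Time, 3 May 2018, lies within the daylight-saving period (27 April – 8 September), so Kesor Standard Time is on daylight time, UTC+08:00.
08:30 UTC + 8h = 16:30 Kesor Standard Time.

16:30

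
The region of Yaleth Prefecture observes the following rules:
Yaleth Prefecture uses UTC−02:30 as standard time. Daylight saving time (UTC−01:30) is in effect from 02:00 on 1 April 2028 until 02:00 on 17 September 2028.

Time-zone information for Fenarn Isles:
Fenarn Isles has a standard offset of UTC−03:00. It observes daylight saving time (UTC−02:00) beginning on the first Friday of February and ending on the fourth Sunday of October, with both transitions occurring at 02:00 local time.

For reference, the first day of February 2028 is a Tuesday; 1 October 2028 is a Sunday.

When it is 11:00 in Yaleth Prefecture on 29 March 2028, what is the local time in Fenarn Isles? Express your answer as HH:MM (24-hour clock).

11:30

Daylight saving runs 1 April – 17 September; 29 March 2028 is outside that window, so Yaleth Prefecture is on standard time at UTC−02:30.
11:00 Yaleth Prefecture + 2h30m = 13:30 UTC.
1 February 2028 is a Tuesday, so the first Friday is February 4.
1 October 2028 is a Sunday, so the first Sunday is October 1 and the fourth is October 22.
At the standard offset (UTC−03:00), 13:30 UTC − 3h = 10:30 Fenarn Isles standard time.
Daylight saving runs 4 February – 22 October; the standard-time date in Fenarn Isles, 29 March 2028, is inside that window, so Fenarn Isles is at UTC−02:00.
13:30 UTC − 2h = 11:30 Fenarn Isles.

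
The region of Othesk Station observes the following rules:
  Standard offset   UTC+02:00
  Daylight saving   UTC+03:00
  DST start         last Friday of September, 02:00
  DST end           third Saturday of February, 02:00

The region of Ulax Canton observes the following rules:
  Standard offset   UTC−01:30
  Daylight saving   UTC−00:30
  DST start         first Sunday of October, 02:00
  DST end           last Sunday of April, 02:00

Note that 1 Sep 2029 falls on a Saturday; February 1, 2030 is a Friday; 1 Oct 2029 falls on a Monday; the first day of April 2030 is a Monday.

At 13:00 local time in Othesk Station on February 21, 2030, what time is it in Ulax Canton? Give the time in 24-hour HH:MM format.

1 September 2029 is a Saturday, so Fridays fall on 7, 14, 21, 28; the last is September 28.
1 February 2030 is a Friday, so the first Saturday is February 2 and the third is February 16.
February 21, 2030 does not fall between 28 September 2029 and 16 February 2030, so daylight saving is not in effect and Othesk Station is at UTC+02:00.
13:00 Othesk Station − 2h = 11:00 UTC.
1 October 2029 is a Monday, so the first Sunday is October 7.
1 April 2030 is a Monday, so Sundays fall on 7, 14, 21, 28; the last is April 28.
At the standard offset (UTC−01:30), 11:00 UTC − 1h30m = 09:30 Ulax Canton standard time.
The standard-time date in Ulax Canton, February 21, 2030, lies within the daylight-saving period (7 October 2029 – 28 April 2030), so Ulax Canton is on daylight time, UTC−00:30.
11:00 UTC − 0h30m = 10:30 Ulax Canton.

10:30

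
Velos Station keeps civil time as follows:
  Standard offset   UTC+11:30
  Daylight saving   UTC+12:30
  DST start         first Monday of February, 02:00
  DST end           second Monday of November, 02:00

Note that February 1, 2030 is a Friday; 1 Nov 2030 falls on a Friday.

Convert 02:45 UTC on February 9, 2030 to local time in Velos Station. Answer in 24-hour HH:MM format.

1 February 2030 is a Friday, so the first Monday is February 4.
1 November 2030 is a Friday, so the first Monday is November 4 and the second is November 11.
At the standard offset (UTC+11:30), 02:45 UTC + 11h30m = 14:15 Velos Station standard time.
The standard-time date in Velos Station, February 9, 2030, lies within the daylight-saving period (4 February – 11 November), so Velos Station is on daylight time, UTC+12:30.
02:45 UTC + 12h30m = 15:15 local.

15:15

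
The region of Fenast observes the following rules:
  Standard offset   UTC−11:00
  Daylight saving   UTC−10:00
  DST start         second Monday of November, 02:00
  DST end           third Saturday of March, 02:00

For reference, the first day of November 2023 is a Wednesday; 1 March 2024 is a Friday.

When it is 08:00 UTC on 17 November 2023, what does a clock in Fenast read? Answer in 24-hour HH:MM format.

22:00

1 November 2023 is a Wednesday, so the first Monday is November 6 and the second is November 13.
1 March 2024 is a Friday, so the first Saturday is March 2 and the third is March 16.
At the standard offset (UTC−11:00), 08:00 UTC − 11h = 21:00 Fenast standard time (rolling into the previous day, 16 November 2023).
The standard-time date in Fenast, 16 November 2023, lies within the daylight-saving period (13 November 2023 – 16 March 2024), so Fenast is on daylight time, UTC−10:00.
08:00 UTC − 10h = 22:00 local (rolling into the previous day, 16 November 2023).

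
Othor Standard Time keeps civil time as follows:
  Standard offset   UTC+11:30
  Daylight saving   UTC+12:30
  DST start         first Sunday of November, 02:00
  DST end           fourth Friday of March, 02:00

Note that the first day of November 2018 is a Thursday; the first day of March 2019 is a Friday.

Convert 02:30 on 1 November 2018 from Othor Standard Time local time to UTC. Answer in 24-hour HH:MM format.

1 November 2018 is a Thursday, so the first Sunday is November 4.
1 March 2019 is a Friday, so the first Friday is March 1 and the fourth is March 22.
Daylight saving runs 4 November 2018 – 22 March 2019; 1 November 2018 is outside that window, so Othor Standard Time is on standard time at UTC+11:30.
02:30 local − 11h30m = 15:00 UTC (rolling into the previous day, 31 October 2018).

15:00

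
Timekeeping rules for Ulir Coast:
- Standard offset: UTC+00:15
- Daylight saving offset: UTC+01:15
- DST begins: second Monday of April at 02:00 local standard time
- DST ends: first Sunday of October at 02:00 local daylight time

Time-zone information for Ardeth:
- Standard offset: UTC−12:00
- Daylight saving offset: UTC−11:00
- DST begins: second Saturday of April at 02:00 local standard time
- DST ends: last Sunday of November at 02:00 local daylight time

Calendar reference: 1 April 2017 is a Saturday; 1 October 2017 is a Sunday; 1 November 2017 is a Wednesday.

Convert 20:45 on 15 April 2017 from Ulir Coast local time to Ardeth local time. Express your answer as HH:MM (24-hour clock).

1 April 2017 is a Saturday, so the first Monday is April 3 and the second is April 10.
1 October 2017 is a Sunday, so the first Sunday is October 1.
15 April 2017 lies within the daylight-saving period (10 April – 1 October), so Ulir Coast is on daylight time, UTC+01:15.
20:45 Ulir Coast − 1h15m = 19:30 UTC.
1 April 2017 is a Saturday, so the first Saturday is April 1 and the second is April 8.
1 November 2017 is a Wednesday, so Sundays fall on 5, 12, 19, 26; the last is November 26.
At the standard offset (UTC−12:00), 19:30 UTC − 12h = 07:30 Ardeth standard time.
The standard-time date in Ardeth, 15 April 2017, lies within the daylight-saving period (8 April – 26 November), so Ardeth is on daylight time, UTC−11:00.
19:30 UTC − 11h = 08:30 Ardeth.

08:30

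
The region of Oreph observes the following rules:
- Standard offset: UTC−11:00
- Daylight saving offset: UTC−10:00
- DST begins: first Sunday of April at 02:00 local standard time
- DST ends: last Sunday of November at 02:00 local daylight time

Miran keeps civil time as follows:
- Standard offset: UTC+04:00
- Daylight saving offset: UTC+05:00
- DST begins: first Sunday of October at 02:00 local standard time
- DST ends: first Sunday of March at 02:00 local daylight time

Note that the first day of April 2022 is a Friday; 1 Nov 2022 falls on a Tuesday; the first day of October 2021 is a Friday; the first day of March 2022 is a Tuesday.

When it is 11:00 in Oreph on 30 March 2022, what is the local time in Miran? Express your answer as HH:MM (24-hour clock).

02:00

1 April 2022 is a Friday, so the first Sunday is April 3.
1 November 2022 is a Tuesday, so Sundays fall on 6, 13, 20, 27; the last is November 27.
30 March 2022 is outside the daylight-saving period (3 April – 27 November), so Oreph is on standard time, UTC−11:00.
11:00 Oreph + 11h = 22:00 UTC.
1 October 2021 is a Friday, so the first Sunday is October 3.
1 March 2022 is a Tuesday, so the first Sunday is March 6.
At the standard offset (UTC+04:00), 22:00 UTC + 4h = 02:00 Miran standard time (rolling into the next day, 31 March 2022).
The standard-time date in Miran, 31 March 2022, is outside the daylight-saving period (3 October 2021 – 6 March 2022), so Miran is on standard time, UTC+04:00.
22:00 UTC + 4h = 02:00 Miran (rolling into the next day, 31 March 2022).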